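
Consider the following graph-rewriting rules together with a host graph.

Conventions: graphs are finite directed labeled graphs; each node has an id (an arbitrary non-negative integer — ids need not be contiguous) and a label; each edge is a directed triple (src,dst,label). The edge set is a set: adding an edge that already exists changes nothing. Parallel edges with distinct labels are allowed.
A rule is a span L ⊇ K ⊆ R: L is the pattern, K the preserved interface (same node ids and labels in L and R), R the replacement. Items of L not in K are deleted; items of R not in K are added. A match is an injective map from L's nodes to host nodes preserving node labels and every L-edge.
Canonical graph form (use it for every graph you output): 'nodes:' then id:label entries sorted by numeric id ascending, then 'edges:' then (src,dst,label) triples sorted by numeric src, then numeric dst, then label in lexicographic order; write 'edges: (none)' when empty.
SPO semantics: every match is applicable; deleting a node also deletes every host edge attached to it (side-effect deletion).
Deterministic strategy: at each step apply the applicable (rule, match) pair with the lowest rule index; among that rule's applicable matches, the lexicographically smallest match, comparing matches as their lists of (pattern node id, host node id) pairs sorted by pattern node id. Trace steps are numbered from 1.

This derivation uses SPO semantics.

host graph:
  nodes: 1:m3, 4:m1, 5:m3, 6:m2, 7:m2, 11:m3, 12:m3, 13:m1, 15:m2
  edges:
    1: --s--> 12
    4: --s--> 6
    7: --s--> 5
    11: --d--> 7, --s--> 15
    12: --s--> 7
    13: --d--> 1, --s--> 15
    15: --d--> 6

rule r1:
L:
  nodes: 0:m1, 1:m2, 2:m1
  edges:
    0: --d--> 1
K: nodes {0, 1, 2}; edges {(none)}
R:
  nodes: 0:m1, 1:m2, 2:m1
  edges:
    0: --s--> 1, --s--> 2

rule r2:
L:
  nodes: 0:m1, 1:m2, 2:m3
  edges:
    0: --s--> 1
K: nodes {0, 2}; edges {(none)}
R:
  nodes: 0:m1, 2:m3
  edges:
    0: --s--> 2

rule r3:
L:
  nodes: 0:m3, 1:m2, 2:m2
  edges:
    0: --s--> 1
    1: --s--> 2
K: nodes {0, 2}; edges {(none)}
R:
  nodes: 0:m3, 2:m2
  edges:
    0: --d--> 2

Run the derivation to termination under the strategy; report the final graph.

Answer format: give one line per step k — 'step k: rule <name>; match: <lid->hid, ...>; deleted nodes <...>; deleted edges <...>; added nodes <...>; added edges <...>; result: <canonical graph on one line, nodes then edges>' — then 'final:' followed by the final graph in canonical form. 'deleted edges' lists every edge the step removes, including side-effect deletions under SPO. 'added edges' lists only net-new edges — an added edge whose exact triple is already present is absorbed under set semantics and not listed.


step 1: rule r2; match: 0->4, 1->6, 2->1; deleted nodes 6; deleted edges (4,6,s); (15,6,d); added nodes (none); added edges (4,1,s); result: nodes: 1:m3, 4:m1, 5:m3, 7:m2, 11:m3, 12:m3, 13:m1, 15:m2 edges: (1,12,s); (4,1,s); (7,5,s); (11,7,d); (11,15,s); (12,7,s); (13,1,d); (13,15,s)
step 2: rule r2; match: 0->13, 1->15, 2->1; deleted nodes 15; deleted edges (11,15,s); (13,15,s); added nodes (none); added edges (13,1,s); result: nodes: 1:m3, 4:m1, 5:m3, 7:m2, 11:m3, 12:m3, 13:m1 edges: (1,12,s); (4,1,s); (7,5,s); (11,7,d); (12,7,s); (13,1,d); (13,1,s)
final:
nodes: 1:m3, 4:m1, 5:m3, 7:m2, 11:m3, 12:m3, 13:m1
edges: (1,12,s); (4,1,s); (7,5,s); (11,7,d); (12,7,s); (13,1,d); (13,1,s)


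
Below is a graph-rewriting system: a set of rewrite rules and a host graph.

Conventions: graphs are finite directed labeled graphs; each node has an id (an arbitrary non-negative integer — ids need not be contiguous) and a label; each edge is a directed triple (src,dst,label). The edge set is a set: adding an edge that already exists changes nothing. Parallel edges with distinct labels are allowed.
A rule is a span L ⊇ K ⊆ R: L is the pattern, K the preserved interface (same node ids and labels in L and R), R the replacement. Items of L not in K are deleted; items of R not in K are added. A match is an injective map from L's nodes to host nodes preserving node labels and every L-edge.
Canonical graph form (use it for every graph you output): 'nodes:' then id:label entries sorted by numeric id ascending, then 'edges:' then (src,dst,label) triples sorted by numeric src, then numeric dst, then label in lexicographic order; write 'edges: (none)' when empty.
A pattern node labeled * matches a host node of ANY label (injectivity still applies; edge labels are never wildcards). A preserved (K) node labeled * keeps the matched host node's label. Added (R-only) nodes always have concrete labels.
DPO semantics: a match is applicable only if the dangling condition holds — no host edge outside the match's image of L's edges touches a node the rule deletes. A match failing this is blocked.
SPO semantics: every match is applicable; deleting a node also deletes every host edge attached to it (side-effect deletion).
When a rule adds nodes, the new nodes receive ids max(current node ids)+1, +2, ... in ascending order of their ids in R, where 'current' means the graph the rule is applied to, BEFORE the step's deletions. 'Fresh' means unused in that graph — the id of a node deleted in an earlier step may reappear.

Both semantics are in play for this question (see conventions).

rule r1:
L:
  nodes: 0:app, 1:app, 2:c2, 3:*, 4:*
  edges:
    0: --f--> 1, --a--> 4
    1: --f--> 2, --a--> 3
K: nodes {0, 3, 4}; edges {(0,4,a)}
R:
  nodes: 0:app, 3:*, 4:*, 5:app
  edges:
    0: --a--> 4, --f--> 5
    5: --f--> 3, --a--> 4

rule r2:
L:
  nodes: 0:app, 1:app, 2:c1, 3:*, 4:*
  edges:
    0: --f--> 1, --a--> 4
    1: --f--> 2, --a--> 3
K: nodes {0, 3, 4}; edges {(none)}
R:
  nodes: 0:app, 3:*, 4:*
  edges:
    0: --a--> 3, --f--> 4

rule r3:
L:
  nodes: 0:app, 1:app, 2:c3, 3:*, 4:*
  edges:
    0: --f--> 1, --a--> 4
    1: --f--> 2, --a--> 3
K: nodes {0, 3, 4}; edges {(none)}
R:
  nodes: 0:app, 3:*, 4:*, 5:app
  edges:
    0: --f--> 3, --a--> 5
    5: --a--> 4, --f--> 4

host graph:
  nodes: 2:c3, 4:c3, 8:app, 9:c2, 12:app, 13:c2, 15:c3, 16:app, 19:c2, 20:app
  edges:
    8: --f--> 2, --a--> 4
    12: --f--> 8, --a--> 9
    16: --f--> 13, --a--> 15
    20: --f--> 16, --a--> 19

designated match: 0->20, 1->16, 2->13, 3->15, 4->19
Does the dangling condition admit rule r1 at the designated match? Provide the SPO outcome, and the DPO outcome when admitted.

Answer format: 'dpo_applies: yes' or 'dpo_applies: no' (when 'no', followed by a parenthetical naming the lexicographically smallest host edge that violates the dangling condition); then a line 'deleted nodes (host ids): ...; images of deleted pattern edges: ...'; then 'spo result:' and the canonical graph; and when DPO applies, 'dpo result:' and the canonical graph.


dpo_applies: yes
deleted nodes (host ids): 13, 16; images of deleted pattern edges: (16,13,f); (16,15,a); (20,16,f)
spo result:
nodes: 2:c3, 4:c3, 8:app, 9:c2, 12:app, 15:c3, 19:c2, 20:app, 21:app
edges: (8,2,f); (8,4,a); (12,8,f); (12,9,a); (20,19,a); (20,21,f); (21,15,f); (21,19,a)
dpo result:
nodes: 2:c3, 4:c3, 8:app, 9:c2, 12:app, 15:c3, 19:c2, 20:app, 21:app
edges: (8,2,f); (8,4,a); (12,8,f); (12,9,a); (20,19,a); (20,21,f); (21,15,f); (21,19,a)


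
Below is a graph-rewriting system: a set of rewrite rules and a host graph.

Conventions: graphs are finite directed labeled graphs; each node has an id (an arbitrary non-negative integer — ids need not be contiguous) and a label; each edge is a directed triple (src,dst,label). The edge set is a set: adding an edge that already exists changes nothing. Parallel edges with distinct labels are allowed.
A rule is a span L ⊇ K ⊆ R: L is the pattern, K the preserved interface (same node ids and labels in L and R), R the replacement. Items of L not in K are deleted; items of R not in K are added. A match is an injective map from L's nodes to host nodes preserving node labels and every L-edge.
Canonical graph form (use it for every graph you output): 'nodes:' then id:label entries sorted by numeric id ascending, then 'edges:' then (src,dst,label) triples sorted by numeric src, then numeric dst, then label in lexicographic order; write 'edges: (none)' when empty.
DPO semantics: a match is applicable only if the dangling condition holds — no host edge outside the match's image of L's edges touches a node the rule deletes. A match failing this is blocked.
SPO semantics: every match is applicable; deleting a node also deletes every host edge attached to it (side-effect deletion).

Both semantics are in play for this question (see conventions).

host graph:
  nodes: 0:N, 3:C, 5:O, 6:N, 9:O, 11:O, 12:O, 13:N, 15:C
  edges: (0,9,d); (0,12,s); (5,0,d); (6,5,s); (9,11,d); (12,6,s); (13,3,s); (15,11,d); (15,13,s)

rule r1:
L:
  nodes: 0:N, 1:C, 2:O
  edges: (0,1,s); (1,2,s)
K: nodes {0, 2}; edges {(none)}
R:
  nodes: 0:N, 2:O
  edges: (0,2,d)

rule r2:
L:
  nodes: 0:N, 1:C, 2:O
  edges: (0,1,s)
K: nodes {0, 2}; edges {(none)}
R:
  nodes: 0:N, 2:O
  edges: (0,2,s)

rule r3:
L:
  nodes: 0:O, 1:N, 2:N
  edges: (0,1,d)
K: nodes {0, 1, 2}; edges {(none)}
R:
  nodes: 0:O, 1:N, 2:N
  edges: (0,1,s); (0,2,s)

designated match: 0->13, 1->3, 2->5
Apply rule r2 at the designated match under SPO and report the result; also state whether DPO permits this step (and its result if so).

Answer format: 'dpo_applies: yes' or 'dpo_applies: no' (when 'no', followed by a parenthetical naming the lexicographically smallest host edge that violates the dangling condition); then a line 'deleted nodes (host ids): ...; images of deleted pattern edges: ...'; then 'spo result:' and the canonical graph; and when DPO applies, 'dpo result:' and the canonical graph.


dpo_applies: yes
deleted nodes (host ids): 3; images of deleted pattern edges: (13,3,s)
spo result:
nodes: 0:N, 5:O, 6:N, 9:O, 11:O, 12:O, 13:N, 15:C
edges: (0,9,d); (0,12,s); (5,0,d); (6,5,s); (9,11,d); (12,6,s); (13,5,s); (15,11,d); (15,13,s)
dpo result:
nodes: 0:N, 5:O, 6:N, 9:O, 11:O, 12:O, 13:N, 15:C
edges: (0,9,d); (0,12,s); (5,0,d); (6,5,s); (9,11,d); (12,6,s); (13,5,s); (15,11,d); (15,13,s)


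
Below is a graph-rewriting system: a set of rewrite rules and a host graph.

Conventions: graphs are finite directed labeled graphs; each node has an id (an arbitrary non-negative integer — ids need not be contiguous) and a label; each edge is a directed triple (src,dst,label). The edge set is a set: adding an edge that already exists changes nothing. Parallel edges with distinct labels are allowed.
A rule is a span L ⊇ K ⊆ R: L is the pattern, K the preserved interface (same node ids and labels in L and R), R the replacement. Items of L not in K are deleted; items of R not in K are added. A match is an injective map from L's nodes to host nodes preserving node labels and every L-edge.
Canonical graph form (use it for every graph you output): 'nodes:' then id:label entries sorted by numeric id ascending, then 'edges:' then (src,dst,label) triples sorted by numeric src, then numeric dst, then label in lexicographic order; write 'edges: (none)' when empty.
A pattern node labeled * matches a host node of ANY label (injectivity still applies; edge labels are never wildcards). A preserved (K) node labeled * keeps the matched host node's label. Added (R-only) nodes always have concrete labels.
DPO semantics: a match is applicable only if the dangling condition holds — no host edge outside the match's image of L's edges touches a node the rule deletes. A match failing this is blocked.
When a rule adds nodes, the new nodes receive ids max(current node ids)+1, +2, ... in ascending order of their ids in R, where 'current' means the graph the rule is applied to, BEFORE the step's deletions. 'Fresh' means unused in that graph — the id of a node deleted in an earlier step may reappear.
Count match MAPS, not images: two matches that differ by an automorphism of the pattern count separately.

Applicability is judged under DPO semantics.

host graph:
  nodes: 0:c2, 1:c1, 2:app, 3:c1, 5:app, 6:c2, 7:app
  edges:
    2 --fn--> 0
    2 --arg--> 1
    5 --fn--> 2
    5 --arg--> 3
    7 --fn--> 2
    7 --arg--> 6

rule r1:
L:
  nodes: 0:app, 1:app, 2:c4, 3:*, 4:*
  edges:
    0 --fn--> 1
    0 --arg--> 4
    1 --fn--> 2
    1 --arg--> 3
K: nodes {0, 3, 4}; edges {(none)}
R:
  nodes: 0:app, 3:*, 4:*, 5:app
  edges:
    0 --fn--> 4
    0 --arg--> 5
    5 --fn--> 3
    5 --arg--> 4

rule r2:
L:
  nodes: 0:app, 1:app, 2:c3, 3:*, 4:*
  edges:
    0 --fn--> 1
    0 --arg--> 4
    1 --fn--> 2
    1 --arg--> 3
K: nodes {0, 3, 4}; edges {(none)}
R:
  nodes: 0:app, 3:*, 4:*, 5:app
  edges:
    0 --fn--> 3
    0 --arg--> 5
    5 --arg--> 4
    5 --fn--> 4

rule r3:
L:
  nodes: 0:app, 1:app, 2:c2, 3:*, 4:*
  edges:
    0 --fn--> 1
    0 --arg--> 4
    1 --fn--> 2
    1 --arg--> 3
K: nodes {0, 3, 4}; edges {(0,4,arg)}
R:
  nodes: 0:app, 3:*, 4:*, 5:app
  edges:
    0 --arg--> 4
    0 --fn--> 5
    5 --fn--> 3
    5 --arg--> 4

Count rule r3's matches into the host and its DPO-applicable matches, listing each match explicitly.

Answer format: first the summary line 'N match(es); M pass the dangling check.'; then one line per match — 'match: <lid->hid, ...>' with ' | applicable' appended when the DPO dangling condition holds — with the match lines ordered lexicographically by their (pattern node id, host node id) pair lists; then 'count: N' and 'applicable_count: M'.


2 match(es); 0 pass the dangling check.
match: 0->5, 1->2, 2->0, 3->1, 4->3
match: 0->7, 1->2, 2->0, 3->1, 4->6
count: 2
applicable_count: 0


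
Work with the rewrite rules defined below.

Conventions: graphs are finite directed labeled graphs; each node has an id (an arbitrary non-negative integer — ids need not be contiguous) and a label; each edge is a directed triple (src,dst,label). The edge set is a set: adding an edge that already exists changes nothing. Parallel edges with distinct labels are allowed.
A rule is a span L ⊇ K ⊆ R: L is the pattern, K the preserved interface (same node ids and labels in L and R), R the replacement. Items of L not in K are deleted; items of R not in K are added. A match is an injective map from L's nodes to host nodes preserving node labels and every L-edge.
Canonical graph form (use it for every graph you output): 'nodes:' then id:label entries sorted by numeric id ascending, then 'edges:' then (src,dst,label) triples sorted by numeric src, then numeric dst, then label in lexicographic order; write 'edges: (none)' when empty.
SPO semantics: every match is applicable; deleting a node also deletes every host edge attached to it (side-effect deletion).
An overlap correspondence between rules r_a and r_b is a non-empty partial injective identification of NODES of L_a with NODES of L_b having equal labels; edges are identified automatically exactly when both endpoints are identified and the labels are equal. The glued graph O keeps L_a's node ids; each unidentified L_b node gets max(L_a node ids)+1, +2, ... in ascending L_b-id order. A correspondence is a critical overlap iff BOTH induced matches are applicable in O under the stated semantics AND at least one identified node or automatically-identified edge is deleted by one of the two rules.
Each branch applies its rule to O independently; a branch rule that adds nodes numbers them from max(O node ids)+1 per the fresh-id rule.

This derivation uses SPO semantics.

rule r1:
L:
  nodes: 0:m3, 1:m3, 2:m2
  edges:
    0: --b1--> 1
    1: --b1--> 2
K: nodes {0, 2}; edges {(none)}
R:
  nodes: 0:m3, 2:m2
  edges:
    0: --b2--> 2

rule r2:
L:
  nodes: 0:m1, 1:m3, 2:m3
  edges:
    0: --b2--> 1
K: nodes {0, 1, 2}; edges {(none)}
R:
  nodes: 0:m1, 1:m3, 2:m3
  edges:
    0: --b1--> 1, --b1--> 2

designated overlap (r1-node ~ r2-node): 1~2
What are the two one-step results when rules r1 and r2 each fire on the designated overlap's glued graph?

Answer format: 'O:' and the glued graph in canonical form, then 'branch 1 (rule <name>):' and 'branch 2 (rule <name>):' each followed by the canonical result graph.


O:
nodes: 0:m3, 1:m3, 2:m2, 3:m1, 4:m3
edges: (0,1,b1); (1,2,b1); (3,4,b2)
branch 1 (rule r1):
nodes: 0:m3, 2:m2, 3:m1, 4:m3
edges: (0,2,b2); (3,4,b2)
branch 2 (rule r2):
nodes: 0:m3, 1:m3, 2:m2, 3:m1, 4:m3
edges: (0,1,b1); (1,2,b1); (3,1,b1); (3,4,b1)


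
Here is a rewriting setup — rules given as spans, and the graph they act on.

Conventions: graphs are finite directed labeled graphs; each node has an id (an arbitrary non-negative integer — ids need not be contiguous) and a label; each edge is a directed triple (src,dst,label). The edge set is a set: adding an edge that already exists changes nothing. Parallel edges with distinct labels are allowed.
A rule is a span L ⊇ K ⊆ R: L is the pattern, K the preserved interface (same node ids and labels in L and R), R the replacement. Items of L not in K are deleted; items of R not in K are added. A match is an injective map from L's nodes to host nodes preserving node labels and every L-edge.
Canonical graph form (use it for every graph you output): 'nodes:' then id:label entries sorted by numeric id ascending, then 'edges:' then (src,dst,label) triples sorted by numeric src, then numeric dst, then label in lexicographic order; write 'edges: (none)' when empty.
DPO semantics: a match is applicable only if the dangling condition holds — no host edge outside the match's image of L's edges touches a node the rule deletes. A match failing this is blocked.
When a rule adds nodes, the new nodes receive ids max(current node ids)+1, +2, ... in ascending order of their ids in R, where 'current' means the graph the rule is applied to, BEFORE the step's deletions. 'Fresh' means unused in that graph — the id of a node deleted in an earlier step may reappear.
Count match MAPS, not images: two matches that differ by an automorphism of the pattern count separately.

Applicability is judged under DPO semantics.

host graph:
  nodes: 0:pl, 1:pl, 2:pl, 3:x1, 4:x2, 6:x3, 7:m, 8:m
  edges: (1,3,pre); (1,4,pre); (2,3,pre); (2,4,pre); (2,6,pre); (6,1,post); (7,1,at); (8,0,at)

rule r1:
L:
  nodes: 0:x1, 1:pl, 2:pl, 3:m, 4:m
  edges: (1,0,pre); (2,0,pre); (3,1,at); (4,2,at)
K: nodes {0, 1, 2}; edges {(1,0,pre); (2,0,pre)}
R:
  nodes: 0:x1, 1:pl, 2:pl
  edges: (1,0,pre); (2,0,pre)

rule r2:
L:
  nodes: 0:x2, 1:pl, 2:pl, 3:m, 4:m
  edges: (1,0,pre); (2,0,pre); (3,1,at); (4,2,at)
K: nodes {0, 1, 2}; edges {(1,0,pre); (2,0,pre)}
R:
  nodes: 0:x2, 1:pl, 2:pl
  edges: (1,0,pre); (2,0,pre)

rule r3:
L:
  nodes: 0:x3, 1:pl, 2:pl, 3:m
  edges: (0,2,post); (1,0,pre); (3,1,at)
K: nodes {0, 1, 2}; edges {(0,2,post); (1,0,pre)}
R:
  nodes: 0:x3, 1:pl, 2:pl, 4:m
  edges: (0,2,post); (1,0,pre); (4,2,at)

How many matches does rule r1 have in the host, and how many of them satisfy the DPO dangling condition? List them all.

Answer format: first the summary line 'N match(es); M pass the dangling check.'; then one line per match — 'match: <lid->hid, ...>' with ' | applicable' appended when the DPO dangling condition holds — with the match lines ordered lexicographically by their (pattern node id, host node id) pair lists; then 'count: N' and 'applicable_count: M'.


0 match(es); 0 pass the dangling check.
count: 0
applicable_count: 0


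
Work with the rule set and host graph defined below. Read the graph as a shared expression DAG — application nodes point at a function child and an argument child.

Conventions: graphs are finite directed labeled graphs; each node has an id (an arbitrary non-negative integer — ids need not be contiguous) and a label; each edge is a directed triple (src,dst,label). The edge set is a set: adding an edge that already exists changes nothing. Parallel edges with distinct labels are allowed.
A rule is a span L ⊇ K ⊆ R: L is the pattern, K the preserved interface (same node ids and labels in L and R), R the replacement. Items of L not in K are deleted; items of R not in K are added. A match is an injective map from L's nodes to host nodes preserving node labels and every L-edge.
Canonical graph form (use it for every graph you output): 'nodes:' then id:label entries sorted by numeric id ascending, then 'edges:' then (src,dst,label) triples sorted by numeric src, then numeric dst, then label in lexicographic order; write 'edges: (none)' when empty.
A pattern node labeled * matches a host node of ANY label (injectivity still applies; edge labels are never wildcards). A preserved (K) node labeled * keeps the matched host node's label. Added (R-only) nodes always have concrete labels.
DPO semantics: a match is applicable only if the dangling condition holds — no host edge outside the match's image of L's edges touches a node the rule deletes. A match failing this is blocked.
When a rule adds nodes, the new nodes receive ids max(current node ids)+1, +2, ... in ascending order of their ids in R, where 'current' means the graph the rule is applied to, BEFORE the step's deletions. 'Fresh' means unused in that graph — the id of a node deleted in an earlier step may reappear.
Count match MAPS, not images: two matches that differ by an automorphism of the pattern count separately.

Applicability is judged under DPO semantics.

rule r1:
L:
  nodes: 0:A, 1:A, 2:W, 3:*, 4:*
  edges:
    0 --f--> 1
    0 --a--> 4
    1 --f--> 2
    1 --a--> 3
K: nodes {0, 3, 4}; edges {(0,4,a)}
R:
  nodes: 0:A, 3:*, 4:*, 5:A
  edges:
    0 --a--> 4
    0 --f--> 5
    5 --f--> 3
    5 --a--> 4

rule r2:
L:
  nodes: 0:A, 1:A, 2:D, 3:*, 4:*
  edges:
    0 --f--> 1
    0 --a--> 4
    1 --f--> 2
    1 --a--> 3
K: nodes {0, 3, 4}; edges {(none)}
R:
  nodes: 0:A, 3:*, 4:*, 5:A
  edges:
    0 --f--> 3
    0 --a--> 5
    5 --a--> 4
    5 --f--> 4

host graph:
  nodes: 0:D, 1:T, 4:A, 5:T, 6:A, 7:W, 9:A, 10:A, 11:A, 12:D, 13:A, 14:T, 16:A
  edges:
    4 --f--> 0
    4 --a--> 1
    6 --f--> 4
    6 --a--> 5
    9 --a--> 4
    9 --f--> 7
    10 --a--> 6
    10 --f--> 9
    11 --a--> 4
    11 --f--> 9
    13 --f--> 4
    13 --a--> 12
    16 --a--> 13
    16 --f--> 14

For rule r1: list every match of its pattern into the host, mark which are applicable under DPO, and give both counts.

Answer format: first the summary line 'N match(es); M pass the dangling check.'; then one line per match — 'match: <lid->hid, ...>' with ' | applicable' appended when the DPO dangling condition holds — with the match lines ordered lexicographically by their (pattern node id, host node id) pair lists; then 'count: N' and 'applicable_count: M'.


1 match(es); 0 pass the dangling check.
match: 0->10, 1->9, 2->7, 3->4, 4->6
count: 1
applicable_count: 0


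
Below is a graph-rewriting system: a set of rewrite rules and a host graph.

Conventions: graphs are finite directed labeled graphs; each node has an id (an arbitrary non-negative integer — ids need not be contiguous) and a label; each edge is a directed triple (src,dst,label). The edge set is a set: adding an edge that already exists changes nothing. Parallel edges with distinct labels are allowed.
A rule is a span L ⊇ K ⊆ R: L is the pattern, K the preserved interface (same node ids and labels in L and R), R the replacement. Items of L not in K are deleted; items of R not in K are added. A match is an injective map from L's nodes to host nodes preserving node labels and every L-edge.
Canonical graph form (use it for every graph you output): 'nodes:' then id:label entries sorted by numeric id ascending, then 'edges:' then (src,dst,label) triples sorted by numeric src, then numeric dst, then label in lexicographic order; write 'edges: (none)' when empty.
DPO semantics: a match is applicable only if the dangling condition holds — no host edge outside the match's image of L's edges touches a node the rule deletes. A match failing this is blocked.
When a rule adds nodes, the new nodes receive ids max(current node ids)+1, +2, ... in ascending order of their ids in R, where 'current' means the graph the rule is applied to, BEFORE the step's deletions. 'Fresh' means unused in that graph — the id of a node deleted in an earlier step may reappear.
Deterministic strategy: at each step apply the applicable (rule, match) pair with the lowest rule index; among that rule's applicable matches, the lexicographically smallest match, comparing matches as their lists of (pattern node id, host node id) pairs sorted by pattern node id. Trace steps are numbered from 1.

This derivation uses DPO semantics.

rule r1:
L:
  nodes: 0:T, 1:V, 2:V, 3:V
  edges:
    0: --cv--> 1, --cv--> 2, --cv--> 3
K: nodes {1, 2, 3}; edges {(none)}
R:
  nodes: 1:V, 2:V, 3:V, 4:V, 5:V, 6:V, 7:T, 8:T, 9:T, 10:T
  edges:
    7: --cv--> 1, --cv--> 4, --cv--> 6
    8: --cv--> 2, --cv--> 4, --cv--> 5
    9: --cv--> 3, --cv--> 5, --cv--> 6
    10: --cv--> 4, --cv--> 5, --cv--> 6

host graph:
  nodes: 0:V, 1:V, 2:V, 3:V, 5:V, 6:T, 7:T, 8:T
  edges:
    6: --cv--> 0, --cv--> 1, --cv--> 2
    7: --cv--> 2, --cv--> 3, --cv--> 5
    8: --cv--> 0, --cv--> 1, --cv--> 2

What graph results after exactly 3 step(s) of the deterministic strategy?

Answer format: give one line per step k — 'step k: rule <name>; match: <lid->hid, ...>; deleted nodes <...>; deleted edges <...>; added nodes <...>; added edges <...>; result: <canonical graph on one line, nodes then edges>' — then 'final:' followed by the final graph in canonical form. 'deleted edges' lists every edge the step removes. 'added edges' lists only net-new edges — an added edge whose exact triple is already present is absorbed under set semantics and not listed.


step 1: rule r1; match: 0->6, 1->0, 2->1, 3->2; deleted nodes 6; deleted edges (6,0,cv); (6,1,cv); (6,2,cv); added nodes 9, 10, 11, 12, 13, 14, 15; added edges (12,0,cv); (12,9,cv); (12,11,cv); (13,1,cv); (13,9,cv); (13,10,cv); (14,2,cv); (14,10,cv); (14,11,cv); (15,9,cv); (15,10,cv); (15,11,cv); result: nodes: 0:V, 1:V, 2:V, 3:V, 5:V, 7:T, 8:T, 9:V, 10:V, 11:V, 12:T, 13:T, 14:T, 15:T edges: (7,2,cv); (7,3,cv); (7,5,cv); (8,0,cv); (8,1,cv); (8,2,cv); (12,0,cv); (12,9,cv); (12,11,cv); (13,1,cv); (13,9,cv); (13,10,cv); (14,2,cv); (14,10,cv); (14,11,cv); (15,9,cv); (15,10,cv); (15,11,cv)
step 2: rule r1; match: 0->7, 1->2, 2->3, 3->5; deleted nodes 7; deleted edges (7,2,cv); (7,3,cv); (7,5,cv); added nodes 16, 17, 18, 19, 20, 21, 22; added edges (19,2,cv); (19,16,cv); (19,18,cv); (20,3,cv); (20,16,cv); (20,17,cv); (21,5,cv); (21,17,cv); (21,18,cv); (22,16,cv); (22,17,cv); (22,18,cv); result: nodes: 0:V, 1:V, 2:V, 3:V, 5:V, 8:T, 9:V, 10:V, 11:V, 12:T, 13:T, 14:T, 15:T, 16:V, 17:V, 18:V, 19:T, 20:T, 21:T, 22:T edges: (8,0,cv); (8,1,cv); (8,2,cv); (12,0,cv); (12,9,cv); (12,11,cv); (13,1,cv); (13,9,cv); (13,10,cv); (14,2,cv); (14,10,cv); (14,11,cv); (15,9,cv); (15,10,cv); (15,11,cv); (19,2,cv); (19,16,cv); (19,18,cv); (20,3,cv); (20,16,cv); (20,17,cv); (21,5,cv); (21,17,cv); (21,18,cv); (22,16,cv); (22,17,cv); (22,18,cv)
step 3: rule r1; match: 0->8, 1->0, 2->1, 3->2; deleted nodes 8; deleted edges (8,0,cv); (8,1,cv); (8,2,cv); added nodes 23, 24, 25, 26, 27, 28, 29; added edges (26,0,cv); (26,23,cv); (26,25,cv); (27,1,cv); (27,23,cv); (27,24,cv); (28,2,cv); (28,24,cv); (28,25,cv); (29,23,cv); (29,24,cv); (29,25,cv); result: nodes: 0:V, 1:V, 2:V, 3:V, 5:V, 9:V, 10:V, 11:V, 12:T, 13:T, 14:T, 15:T, 16:V, 17:V, 18:V, 19:T, 20:T, 21:T, 22:T, 23:V, 24:V, 25:V, 26:T, 27:T, 28:T, 29:T edges: (12,0,cv); (12,9,cv); (12,11,cv); (13,1,cv); (13,9,cv); (13,10,cv); (14,2,cv); (14,10,cv); (14,11,cv); (15,9,cv); (15,10,cv); (15,11,cv); (19,2,cv); (19,16,cv); (19,18,cv); (20,3,cv); (20,16,cv); (20,17,cv); (21,5,cv); (21,17,cv); (21,18,cv); (22,16,cv); (22,17,cv); (22,18,cv); (26,0,cv); (26,23,cv); (26,25,cv); (27,1,cv); (27,23,cv); (27,24,cv); (28,2,cv); (28,24,cv); (28,25,cv); (29,23,cv); (29,24,cv); (29,25,cv)
final:
nodes: 0:V, 1:V, 2:V, 3:V, 5:V, 9:V, 10:V, 11:V, 12:T, 13:T, 14:T, 15:T, 16:V, 17:V, 18:V, 19:T, 20:T, 21:T, 22:T, 23:V, 24:V, 25:V, 26:T, 27:T, 28:T, 29:T
edges: (12,0,cv); (12,9,cv); (12,11,cv); (13,1,cv); (13,9,cv); (13,10,cv); (14,2,cv); (14,10,cv); (14,11,cv); (15,9,cv); (15,10,cv); (15,11,cv); (19,2,cv); (19,16,cv); (19,18,cv); (20,3,cv); (20,16,cv); (20,17,cv); (21,5,cv); (21,17,cv); (21,18,cv); (22,16,cv); (22,17,cv); (22,18,cv); (26,0,cv); (26,23,cv); (26,25,cv); (27,1,cv); (27,23,cv); (27,24,cv); (28,2,cv); (28,24,cv); (28,25,cv); (29,23,cv); (29,24,cv); (29,25,cv)


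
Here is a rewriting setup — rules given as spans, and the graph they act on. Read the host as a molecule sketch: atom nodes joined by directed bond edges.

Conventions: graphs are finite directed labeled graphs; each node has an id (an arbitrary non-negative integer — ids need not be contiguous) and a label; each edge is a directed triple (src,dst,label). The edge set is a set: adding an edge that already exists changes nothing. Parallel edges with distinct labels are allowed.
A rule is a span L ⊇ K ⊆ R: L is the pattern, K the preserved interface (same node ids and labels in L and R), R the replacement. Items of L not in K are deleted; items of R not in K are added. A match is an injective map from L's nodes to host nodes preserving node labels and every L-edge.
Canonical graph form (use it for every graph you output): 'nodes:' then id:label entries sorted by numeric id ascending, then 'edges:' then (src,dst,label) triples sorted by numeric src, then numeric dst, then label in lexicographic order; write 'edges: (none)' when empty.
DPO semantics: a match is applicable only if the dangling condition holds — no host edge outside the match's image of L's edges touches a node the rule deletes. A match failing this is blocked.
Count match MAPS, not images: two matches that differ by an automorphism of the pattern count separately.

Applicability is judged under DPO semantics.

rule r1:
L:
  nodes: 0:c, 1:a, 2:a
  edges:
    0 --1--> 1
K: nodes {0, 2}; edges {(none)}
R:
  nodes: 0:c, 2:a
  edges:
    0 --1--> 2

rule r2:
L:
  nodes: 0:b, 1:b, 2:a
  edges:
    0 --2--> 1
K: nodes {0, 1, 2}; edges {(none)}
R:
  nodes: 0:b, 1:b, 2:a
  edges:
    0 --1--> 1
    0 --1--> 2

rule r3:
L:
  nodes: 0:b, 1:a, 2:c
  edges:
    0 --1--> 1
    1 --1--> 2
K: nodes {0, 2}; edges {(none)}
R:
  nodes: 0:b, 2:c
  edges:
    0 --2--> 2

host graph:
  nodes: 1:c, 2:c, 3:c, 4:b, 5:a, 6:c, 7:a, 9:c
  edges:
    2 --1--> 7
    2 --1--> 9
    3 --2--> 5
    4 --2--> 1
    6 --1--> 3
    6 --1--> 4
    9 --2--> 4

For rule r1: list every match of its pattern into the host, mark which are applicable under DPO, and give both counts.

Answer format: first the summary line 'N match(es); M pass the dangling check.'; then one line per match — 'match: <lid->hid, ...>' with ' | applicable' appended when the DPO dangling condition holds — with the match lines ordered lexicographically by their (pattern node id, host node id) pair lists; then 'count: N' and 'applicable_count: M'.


1 match(es); 1 pass the dangling check.
match: 0->2, 1->7, 2->5 | applicable
count: 1
applicable_count: 1


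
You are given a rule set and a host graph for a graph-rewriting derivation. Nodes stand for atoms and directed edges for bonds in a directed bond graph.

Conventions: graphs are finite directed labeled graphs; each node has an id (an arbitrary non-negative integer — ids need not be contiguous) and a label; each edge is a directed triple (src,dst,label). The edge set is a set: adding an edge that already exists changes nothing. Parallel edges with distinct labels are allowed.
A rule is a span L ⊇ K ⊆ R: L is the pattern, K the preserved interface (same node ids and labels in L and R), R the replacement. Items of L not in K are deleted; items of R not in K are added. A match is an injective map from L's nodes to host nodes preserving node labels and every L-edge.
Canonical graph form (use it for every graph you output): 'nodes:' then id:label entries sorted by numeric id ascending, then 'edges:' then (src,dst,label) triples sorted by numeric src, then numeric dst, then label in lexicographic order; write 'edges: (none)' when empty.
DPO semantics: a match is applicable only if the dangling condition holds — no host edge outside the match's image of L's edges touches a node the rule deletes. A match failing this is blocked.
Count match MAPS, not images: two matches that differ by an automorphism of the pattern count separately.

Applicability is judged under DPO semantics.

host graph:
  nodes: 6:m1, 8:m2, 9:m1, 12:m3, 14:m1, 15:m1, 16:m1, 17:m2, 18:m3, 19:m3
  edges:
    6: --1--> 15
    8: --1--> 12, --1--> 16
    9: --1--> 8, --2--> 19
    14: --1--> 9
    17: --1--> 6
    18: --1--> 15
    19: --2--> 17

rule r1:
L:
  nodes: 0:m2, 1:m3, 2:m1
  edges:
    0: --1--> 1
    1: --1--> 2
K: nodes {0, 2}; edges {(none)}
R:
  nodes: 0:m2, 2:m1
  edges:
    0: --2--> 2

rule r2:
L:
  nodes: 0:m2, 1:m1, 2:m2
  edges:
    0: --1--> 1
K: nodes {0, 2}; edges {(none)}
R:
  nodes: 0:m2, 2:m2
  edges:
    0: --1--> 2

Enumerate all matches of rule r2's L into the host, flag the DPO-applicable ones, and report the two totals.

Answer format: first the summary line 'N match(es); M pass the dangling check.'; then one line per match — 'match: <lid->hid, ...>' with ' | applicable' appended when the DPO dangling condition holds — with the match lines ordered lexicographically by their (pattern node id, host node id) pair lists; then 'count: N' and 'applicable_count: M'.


2 match(es); 1 pass the dangling check.
match: 0->8, 1->16, 2->17 | applicable
match: 0->17, 1->6, 2->8
count: 2
applicable_count: 1


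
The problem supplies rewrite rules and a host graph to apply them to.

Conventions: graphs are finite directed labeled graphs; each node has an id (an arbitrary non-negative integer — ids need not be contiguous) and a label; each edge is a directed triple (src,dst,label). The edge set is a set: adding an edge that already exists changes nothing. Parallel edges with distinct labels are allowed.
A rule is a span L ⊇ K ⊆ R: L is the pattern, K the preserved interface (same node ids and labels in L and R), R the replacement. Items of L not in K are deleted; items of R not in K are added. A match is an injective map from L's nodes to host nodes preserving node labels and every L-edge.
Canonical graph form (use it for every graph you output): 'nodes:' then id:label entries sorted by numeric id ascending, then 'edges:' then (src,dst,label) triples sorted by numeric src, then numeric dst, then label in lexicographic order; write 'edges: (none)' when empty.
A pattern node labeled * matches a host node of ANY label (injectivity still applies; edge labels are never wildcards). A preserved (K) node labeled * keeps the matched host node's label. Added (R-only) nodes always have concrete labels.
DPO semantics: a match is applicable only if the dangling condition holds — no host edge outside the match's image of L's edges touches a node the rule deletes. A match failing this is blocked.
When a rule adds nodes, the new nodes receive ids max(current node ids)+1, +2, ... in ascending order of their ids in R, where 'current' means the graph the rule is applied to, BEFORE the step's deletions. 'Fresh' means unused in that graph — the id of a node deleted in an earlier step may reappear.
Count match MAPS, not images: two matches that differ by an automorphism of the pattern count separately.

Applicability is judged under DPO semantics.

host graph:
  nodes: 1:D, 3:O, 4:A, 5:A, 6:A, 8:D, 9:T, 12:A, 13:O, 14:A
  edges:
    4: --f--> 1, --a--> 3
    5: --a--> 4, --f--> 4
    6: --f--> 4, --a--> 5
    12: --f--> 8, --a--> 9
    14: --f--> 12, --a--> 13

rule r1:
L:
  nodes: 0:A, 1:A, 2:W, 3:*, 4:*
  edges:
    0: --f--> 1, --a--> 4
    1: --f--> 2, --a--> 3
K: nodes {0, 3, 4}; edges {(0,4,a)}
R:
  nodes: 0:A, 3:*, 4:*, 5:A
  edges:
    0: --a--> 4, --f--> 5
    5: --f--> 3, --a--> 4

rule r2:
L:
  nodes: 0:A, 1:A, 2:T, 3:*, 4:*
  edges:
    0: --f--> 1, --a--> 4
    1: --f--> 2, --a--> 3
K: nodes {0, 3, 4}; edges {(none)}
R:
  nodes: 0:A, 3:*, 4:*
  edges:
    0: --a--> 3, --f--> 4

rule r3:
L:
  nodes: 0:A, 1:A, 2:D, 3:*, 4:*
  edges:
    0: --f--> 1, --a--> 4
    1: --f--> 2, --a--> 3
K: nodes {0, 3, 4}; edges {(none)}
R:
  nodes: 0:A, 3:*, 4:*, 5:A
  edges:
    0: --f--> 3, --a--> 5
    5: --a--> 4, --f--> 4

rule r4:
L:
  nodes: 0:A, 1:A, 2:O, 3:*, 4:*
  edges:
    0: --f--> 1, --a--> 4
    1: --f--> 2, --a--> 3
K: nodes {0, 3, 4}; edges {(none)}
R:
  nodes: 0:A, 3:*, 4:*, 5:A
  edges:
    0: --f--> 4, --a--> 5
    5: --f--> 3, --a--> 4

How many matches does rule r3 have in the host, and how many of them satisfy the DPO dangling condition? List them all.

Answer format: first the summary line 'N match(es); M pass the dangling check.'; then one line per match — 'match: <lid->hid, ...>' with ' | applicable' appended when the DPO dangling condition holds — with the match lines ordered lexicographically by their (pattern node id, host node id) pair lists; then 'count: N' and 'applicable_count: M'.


2 match(es); 1 pass the dangling check.
match: 0->6, 1->4, 2->1, 3->3, 4->5
match: 0->14, 1->12, 2->8, 3->9, 4->13 | applicable
count: 2
applicable_count: 1


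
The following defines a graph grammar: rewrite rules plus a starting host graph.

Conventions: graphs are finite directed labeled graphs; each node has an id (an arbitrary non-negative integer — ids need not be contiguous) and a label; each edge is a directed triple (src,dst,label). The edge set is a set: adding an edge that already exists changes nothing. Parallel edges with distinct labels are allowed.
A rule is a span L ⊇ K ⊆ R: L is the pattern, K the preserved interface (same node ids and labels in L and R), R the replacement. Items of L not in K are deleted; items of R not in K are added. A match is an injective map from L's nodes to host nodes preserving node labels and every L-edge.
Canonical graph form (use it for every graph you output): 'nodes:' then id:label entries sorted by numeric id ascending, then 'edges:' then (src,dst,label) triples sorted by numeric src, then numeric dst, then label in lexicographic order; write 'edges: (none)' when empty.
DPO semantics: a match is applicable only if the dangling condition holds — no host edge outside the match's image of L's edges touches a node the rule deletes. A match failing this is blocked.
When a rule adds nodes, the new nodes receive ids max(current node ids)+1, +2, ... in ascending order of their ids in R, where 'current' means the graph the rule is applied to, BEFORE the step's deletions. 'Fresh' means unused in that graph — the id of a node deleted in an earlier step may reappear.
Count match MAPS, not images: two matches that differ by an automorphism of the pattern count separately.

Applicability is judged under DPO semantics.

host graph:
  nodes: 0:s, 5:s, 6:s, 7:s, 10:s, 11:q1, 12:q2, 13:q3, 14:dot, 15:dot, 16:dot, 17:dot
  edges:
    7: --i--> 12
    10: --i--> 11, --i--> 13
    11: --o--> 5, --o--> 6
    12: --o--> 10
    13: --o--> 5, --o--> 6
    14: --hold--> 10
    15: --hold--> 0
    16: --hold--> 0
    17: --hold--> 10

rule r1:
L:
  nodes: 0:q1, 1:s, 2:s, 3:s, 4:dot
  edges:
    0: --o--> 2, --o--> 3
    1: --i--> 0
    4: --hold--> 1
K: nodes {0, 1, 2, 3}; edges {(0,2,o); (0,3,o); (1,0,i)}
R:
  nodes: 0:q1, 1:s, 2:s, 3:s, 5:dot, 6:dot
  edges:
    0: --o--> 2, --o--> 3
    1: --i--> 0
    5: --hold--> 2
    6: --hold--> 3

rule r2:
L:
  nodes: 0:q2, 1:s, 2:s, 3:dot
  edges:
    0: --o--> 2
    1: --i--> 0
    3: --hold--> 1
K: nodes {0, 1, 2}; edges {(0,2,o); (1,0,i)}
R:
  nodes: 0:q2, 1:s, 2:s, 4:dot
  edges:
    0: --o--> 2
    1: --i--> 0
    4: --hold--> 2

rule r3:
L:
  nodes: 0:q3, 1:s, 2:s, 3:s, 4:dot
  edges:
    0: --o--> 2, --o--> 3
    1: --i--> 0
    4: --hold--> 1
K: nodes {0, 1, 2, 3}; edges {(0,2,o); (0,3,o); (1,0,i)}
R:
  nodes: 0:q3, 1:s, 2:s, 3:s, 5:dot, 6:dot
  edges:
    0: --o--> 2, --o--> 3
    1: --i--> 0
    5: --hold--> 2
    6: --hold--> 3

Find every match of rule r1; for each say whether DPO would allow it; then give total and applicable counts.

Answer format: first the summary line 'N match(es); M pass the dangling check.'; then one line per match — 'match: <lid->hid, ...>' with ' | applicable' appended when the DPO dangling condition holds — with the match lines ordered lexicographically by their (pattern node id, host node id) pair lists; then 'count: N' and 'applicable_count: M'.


4 match(es); 4 pass the dangling check.
match: 0->11, 1->10, 2->5, 3->6, 4->14 | applicable
match: 0->11, 1->10, 2->5, 3->6, 4->17 | applicable
match: 0->11, 1->10, 2->6, 3->5, 4->14 | applicable
match: 0->11, 1->10, 2->6, 3->5, 4->17 | applicable
count: 4
applicable_count: 4


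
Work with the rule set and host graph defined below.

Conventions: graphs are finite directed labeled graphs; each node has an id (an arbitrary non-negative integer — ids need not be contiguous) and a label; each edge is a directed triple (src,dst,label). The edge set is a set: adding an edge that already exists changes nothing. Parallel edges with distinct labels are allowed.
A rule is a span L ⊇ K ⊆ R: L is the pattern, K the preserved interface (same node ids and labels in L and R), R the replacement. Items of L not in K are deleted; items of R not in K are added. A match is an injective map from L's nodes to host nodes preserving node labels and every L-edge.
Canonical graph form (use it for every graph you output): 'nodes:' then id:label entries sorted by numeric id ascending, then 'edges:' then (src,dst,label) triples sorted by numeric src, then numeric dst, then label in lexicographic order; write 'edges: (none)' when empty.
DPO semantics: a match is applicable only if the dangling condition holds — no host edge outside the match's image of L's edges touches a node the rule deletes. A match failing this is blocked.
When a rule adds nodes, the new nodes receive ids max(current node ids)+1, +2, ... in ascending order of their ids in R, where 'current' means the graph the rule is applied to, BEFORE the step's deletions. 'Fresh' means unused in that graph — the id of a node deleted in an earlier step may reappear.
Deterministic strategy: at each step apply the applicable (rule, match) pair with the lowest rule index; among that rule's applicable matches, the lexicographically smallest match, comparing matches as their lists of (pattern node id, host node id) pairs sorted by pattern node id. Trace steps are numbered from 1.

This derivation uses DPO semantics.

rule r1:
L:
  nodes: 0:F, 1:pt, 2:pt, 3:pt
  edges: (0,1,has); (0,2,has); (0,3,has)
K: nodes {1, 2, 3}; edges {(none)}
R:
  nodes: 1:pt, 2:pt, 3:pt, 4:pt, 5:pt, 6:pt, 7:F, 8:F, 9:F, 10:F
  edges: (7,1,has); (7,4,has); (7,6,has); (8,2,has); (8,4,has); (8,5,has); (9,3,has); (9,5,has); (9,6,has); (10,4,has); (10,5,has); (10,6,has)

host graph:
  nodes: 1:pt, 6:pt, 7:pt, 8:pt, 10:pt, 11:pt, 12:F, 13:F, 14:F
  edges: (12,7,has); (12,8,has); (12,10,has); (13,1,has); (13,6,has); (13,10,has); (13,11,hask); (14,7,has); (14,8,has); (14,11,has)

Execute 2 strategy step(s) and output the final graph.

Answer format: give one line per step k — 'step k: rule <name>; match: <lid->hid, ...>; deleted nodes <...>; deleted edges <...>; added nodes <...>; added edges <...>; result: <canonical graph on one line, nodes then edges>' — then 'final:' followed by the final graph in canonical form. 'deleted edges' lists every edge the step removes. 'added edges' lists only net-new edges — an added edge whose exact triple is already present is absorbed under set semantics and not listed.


step 1: rule r1; match: 0->12, 1->7, 2->8, 3->10; deleted nodes 12; deleted edges (12,7,has); (12,8,has); (12,10,has); added nodes 15, 16, 17, 18, 19, 20, 21; added edges (18,7,has); (18,15,has); (18,17,has); (19,8,has); (19,15,has); (19,16,has); (20,10,has); (20,16,has); (20,17,has); (21,15,has); (21,16,has); (21,17,has); result: nodes: 1:pt, 6:pt, 7:pt, 8:pt, 10:pt, 11:pt, 13:F, 14:F, 15:pt, 16:pt, 17:pt, 18:F, 19:F, 20:F, 21:F edges: (13,1,has); (13,6,has); (13,10,has); (13,11,hask); (14,7,has); (14,8,has); (14,11,has); (18,7,has); (18,15,has); (18,17,has); (19,8,has); (19,15,has); (19,16,has); (20,10,has); (20,16,has); (20,17,has); (21,15,has); (21,16,has); (21,17,has)
step 2: rule r1; match: 0->14, 1->7, 2->8, 3->11; deleted nodes 14; deleted edges (14,7,has); (14,8,has); (14,11,has); added nodes 22, 23, 24, 25, 26, 27, 28; added edges (25,7,has); (25,22,has); (25,24,has); (26,8,has); (26,22,has); (26,23,has); (27,11,has); (27,23,has); (27,24,has); (28,22,has); (28,23,has); (28,24,has); result: nodes: 1:pt, 6:pt, 7:pt, 8:pt, 10:pt, 11:pt, 13:F, 15:pt, 16:pt, 17:pt, 18:F, 19:F, 20:F, 21:F, 22:pt, 23:pt, 24:pt, 25:F, 26:F, 27:F, 28:F edges: (13,1,has); (13,6,has); (13,10,has); (13,11,hask); (18,7,has); (18,15,has); (18,17,has); (19,8,has); (19,15,has); (19,16,has); (20,10,has); (20,16,has); (20,17,has); (21,15,has); (21,16,has); (21,17,has); (25,7,has); (25,22,has); (25,24,has); (26,8,has); (26,22,has); (26,23,has); (27,11,has); (27,23,has); (27,24,has); (28,22,has); (28,23,has); (28,24,has)
final:
nodes: 1:pt, 6:pt, 7:pt, 8:pt, 10:pt, 11:pt, 13:F, 15:pt, 16:pt, 17:pt, 18:F, 19:F, 20:F, 21:F, 22:pt, 23:pt, 24:pt, 25:F, 26:F, 27:F, 28:F
edges: (13,1,has); (13,6,has); (13,10,has); (13,11,hask); (18,7,has); (18,15,has); (18,17,has); (19,8,has); (19,15,has); (19,16,has); (20,10,has); (20,16,has); (20,17,has); (21,15,has); (21,16,has); (21,17,has); (25,7,has); (25,22,has); (25,24,has); (26,8,has); (26,22,has); (26,23,has); (27,11,has); (27,23,has); (27,24,has); (28,22,has); (28,23,has); (28,24,has)
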